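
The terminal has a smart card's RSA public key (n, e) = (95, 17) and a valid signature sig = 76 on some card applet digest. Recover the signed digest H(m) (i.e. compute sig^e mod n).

76

sig^2 ≡ 76^2 = 5776 ≡ 76
sig^4 ≡ 76^2 = 5776 ≡ 76
sig^8 ≡ 76^2 = 5776 ≡ 76
sig^16 ≡ 76^2 = 5776 ≡ 76
17 = 16 + 1, so sig^17 ≡ 76·76 ≡ 76 (mod 95)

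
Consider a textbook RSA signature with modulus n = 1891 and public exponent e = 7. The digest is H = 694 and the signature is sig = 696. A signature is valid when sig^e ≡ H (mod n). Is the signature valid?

Squares mod 1891: sig^1≡696, sig^2≡320, sig^4≡286
7 = 4 + 2 + 1, so sig^7 ≡ 286·320·696 ≡ 1476 (mod 1891)
sig^7 mod 1891 = 1476, but H = 694.

invalid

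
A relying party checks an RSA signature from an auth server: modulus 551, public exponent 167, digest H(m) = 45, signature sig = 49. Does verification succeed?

sig^167 mod 551 = 45
sig^167 mod 551 = 45 matches H(m).

passes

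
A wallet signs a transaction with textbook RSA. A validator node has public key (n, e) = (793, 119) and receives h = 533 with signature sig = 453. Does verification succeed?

sig^2 ≡ 453^2 = 205209 ≡ 615
sig^4 ≡ 615^2 = 378225 ≡ 757
sig^8 ≡ 757^2 = 573049 ≡ 503
sig^16 ≡ 503^2 = 253009 ≡ 42
sig^32 ≡ 42^2 = 1764 ≡ 178
sig^64 ≡ 178^2 = 31684 ≡ 757
119 = 64 + 32 + 16 + 4 + 2 + 1, so sig^119 ≡ 757·178·42·757·615·453 ≡ 786 (mod 793)
sig^119 mod 793 = 786, but h = 533.

fails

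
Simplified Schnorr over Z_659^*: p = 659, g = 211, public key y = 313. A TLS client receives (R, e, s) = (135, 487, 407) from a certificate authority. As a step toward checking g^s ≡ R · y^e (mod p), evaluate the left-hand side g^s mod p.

Squares mod 659: 211^1≡211, 211^2≡368, 211^4≡329, 211^8≡165, 211^16≡206, 211^32≡260, 211^64≡382, 211^128≡285, 211^256≡168
407 = 256 + 128 + 16 + 4 + 2 + 1, so 211^407 ≡ 168·285·206·329·368·211 ≡ 221 (mod 659)

221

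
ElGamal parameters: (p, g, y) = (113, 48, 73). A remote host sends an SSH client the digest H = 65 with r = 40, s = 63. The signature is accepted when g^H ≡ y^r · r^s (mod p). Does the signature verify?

verifies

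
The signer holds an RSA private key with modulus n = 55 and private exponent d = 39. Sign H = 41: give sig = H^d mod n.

H^39 mod 55 = 51

51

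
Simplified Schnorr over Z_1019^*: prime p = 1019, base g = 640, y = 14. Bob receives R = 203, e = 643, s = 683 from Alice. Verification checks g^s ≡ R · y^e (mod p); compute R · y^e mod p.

476

14^2 = 196
14^4 ≡ 196^2 = 38416 ≡ 713
14^8 ≡ 713^2 = 508369 ≡ 907
14^16 ≡ 907^2 = 822649 ≡ 316
14^32 ≡ 316^2 = 99856 ≡ 1013
14^64 ≡ 1013^2 = 1026169 ≡ 36
14^128 ≡ 36^2 = 1296 ≡ 277
14^256 ≡ 277^2 = 76729 ≡ 304
14^512 ≡ 304^2 = 92416 ≡ 706
643 = 512 + 128 + 2 + 1, so 14^643 ≡ 706·277·196·14 ≡ 424 (mod 1019)
R · y^e ≡ 203·424 = 86072 ≡ 476 (mod 1019)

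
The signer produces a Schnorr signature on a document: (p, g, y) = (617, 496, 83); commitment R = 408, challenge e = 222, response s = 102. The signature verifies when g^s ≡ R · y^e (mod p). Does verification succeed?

g^s mod p:
496^102 mod 617 = 105
R · y^e mod p:
83^222 mod 617 = 277
408·277 = 113016 ≡ 105 (mod 617)
105 ≡ 105 (mod 617); signature holds.

passes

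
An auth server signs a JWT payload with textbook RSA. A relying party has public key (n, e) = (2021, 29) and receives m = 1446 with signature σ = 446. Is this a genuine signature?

σ^2 ≡ 446^2 = 198916 ≡ 858
σ^4 ≡ 858^2 = 736164 ≡ 520
σ^8 ≡ 520^2 = 270400 ≡ 1607
σ^16 ≡ 1607^2 = 2582449 ≡ 1632
29 = 16 + 8 + 4 + 1, so σ^29 ≡ 1632·1607·520·446 ≡ 575 (mod 2021)
The recovered value 575 does not match the digest 1446.

forged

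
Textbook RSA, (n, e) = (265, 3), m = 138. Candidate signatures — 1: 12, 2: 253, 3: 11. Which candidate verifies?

1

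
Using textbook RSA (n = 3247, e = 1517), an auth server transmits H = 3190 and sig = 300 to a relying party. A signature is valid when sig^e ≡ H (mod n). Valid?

sig^2 ≡ 300^2 = 90000 ≡ 2331
sig^4 ≡ 2331^2 = 5433561 ≡ 1330
sig^8 ≡ 1330^2 = 1768900 ≡ 2532
sig^16 ≡ 2532^2 = 6411024 ≡ 1446
sig^32 ≡ 1446^2 = 2090916 ≡ 3095
sig^64 ≡ 3095^2 = 9579025 ≡ 375
sig^128 ≡ 375^2 = 140625 ≡ 1004
sig^256 ≡ 1004^2 = 1008016 ≡ 1446
sig^512 ≡ 1446^2 = 2090916 ≡ 3095
sig^1024 ≡ 3095^2 = 9579025 ≡ 375
1517 = 1024 + 256 + 128 + 64 + 32 + 8 + 4 + 1, so sig^1517 ≡ 375·1446·1004·375·3095·2532·1330·300 ≡ 1758 (mod 3247)
1758 ≠ 3190, so verification fails.

no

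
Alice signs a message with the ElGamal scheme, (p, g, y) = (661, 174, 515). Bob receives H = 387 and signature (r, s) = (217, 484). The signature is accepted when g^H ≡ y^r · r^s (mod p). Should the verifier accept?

Left side g^H mod p:
Squares mod 661: 174^1≡174, 174^2≡531, 174^4≡375, 174^8≡493, 174^16≡462, 174^32≡602, 174^64≡176, 174^128≡570, 174^256≡349
387 = 256 + 128 + 2 + 1, so 174^387 ≡ 349·570·531·174 ≡ 560 (mod 661)
Right side y^r · r^s mod p:
Squares mod 661: 515^1≡515, 515^2≡164, 515^4≡456, 515^8≡382, 515^16≡504, 515^32≡192, 515^64≡509, 515^128≡630
217 = 128 + 64 + 16 + 8 + 1, so 515^217 ≡ 630·509·504·382·515 ≡ 594 (mod 661)
Squares mod 661: 217^1≡217, 217^2≡158, 217^4≡507, 217^8≡581, 217^16≡451, 217^32≡474, 217^64≡597, 217^128≡130, 217^256≡375
484 = 256 + 128 + 64 + 32 + 4, so 217^484 ≡ 375·130·597·474·507 ≡ 406 (mod 661)
594·406 = 241164 ≡ 560 (mod 661)
560 ≡ 560 (mod 661), so the signature is genuine.

accept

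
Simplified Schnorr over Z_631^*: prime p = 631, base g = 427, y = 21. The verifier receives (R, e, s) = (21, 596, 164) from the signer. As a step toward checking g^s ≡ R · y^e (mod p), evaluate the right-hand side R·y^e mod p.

21^2 = 441
21^4 ≡ 441^2 = 194481 ≡ 133
21^8 ≡ 133^2 = 17689 ≡ 21
21^16 ≡ 21^2 = 441
21^32 ≡ 441^2 = 194481 ≡ 133
21^64 ≡ 133^2 = 17689 ≡ 21
21^128 ≡ 21^2 = 441
21^256 ≡ 441^2 = 194481 ≡ 133
21^512 ≡ 133^2 = 17689 ≡ 21
596 = 512 + 64 + 16 + 4, so 21^596 ≡ 21·21·441·133 ≡ 21 (mod 631)
R · y^e ≡ 21·21 = 441 ≡ 441 (mod 631)

441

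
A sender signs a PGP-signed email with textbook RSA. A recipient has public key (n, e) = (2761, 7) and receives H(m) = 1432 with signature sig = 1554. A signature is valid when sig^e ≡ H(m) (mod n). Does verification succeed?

fails

sig^2 ≡ 1554^2 = 2414916 ≡ 1802
sig^4 ≡ 1802^2 = 3247204 ≡ 268
7 = 4 + 2 + 1, so sig^7 ≡ 268·1802·1554 ≡ 1329 (mod 2761)
1329 ≠ 1432, so verification fails.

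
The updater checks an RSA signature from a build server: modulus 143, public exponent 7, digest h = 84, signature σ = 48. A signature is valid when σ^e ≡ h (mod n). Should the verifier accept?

reject

σ^2 ≡ 48^2 = 2304 ≡ 16
σ^4 ≡ 16^2 = 256 ≡ 113
7 = 4 + 2 + 1, so σ^7 ≡ 113·16·48 ≡ 126 (mod 143)
The recovered value 126 does not match the digest 84.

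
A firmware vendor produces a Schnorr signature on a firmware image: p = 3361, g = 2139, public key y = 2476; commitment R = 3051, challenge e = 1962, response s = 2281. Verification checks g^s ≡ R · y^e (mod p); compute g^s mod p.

1110

2139^2 = 4575321 ≡ 1000
2139^4 ≡ 1000^2 = 1000000 ≡ 1783
2139^8 ≡ 1783^2 = 3179089 ≡ 2944
2139^16 ≡ 2944^2 = 8667136 ≡ 2478
2139^32 ≡ 2478^2 = 6140484 ≡ 3298
2139^64 ≡ 3298^2 = 10876804 ≡ 608
2139^128 ≡ 608^2 = 369664 ≡ 3315
2139^256 ≡ 3315^2 = 10989225 ≡ 2116
2139^512 ≡ 2116^2 = 4477456 ≡ 604
2139^1024 ≡ 604^2 = 364816 ≡ 1828
2139^2048 ≡ 1828^2 = 3341584 ≡ 750
2281 = 2048 + 128 + 64 + 32 + 8 + 1, so 2139^2281 ≡ 750·3315·608·3298·2944·2139 ≡ 1110 (mod 3361)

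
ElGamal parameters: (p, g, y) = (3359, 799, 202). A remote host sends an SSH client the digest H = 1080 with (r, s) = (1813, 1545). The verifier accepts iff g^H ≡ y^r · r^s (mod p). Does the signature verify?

Left side g^H mod p:
799^2 = 638401 ≡ 191
799^4 ≡ 191^2 = 36481 ≡ 2891
799^8 ≡ 2891^2 = 8357881 ≡ 689
799^16 ≡ 689^2 = 474721 ≡ 1102
799^32 ≡ 1102^2 = 1214404 ≡ 1805
799^64 ≡ 1805^2 = 3258025 ≡ 3154
799^128 ≡ 3154^2 = 9947716 ≡ 1717
799^256 ≡ 1717^2 = 2948089 ≡ 2246
799^512 ≡ 2246^2 = 5044516 ≡ 2657
799^1024 ≡ 2657^2 = 7059649 ≡ 2390
1080 = 1024 + 32 + 16 + 8, so 799^1080 ≡ 2390·1805·1102·689 ≡ 2058 (mod 3359)
Right side y^r · r^s mod p:
202^2 = 40804 ≡ 496
202^4 ≡ 496^2 = 246016 ≡ 809
202^8 ≡ 809^2 = 654481 ≡ 2835
202^16 ≡ 2835^2 = 8037225 ≡ 2497
202^32 ≡ 2497^2 = 6235009 ≡ 705
202^64 ≡ 705^2 = 497025 ≡ 3252
202^128 ≡ 3252^2 = 10575504 ≡ 1372
202^256 ≡ 1372^2 = 1882384 ≡ 1344
202^512 ≡ 1344^2 = 1806336 ≡ 2553
202^1024 ≡ 2553^2 = 6517809 ≡ 1349
1813 = 1024 + 512 + 256 + 16 + 4 + 1, so 202^1813 ≡ 1349·2553·1344·2497·809·202 ≡ 2533 (mod 3359)
1813^2 = 3286969 ≡ 1867
1813^4 ≡ 1867^2 = 3485689 ≡ 2406
1813^8 ≡ 2406^2 = 5788836 ≡ 1279
1813^16 ≡ 1279^2 = 1635841 ≡ 8
1813^32 ≡ 8^2 = 64
1813^64 ≡ 64^2 = 4096 ≡ 737
1813^128 ≡ 737^2 = 543169 ≡ 2370
1813^256 ≡ 2370^2 = 5616900 ≡ 652
1813^512 ≡ 652^2 = 425104 ≡ 1870
1813^1024 ≡ 1870^2 = 3496900 ≡ 181
1545 = 1024 + 512 + 8 + 1, so 1813^1545 ≡ 181·1870·1279·1813 ≡ 2104 (mod 3359)
2533·2104 = 5329432 ≡ 2058 (mod 3359)
2058 ≡ 2058 (mod 3359), so the signature is genuine.

verifies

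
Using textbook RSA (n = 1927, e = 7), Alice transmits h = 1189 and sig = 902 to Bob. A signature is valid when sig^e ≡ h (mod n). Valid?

yes

Squares mod 1927: sig^1≡902, sig^2≡410, sig^4≡451
7 = 4 + 2 + 1, so sig^7 ≡ 451·410·902 ≡ 1189 (mod 1927)
Since 1189 equals the digest 1189, verification succeeds.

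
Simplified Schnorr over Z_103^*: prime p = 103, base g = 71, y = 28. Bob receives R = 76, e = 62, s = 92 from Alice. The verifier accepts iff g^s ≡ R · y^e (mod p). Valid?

no

g^s mod p:
Squares mod 103: 71^1≡71, 71^2≡97, 71^4≡36, 71^8≡60, 71^16≡98, 71^32≡25, 71^64≡7
92 = 64 + 16 + 8 + 4, so 71^92 ≡ 7·98·60·36 ≡ 2 (mod 103)
R · y^e mod p:
Squares mod 103: 28^1≡28, 28^2≡63, 28^4≡55, 28^8≡38, 28^16≡2, 28^32≡4
62 = 32 + 16 + 8 + 4 + 2, so 28^62 ≡ 4·2·38·55·63 ≡ 82 (mod 103)
76·82 = 6232 ≡ 52 (mod 103)
2 ≠ 52; the check fails.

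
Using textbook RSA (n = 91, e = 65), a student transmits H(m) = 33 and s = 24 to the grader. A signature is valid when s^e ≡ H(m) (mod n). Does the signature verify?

verifies

s^2 ≡ 24^2 = 576 ≡ 30
s^4 ≡ 30^2 = 900 ≡ 81
s^8 ≡ 81^2 = 6561 ≡ 9
s^16 ≡ 9^2 = 81
s^32 ≡ 81^2 = 6561 ≡ 9
s^64 ≡ 9^2 = 81
65 = 64 + 1, so s^65 ≡ 81·24 ≡ 33 (mod 91)
33 = H(m), so the signature checks out.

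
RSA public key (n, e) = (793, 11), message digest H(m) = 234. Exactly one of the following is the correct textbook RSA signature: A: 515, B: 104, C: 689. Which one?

B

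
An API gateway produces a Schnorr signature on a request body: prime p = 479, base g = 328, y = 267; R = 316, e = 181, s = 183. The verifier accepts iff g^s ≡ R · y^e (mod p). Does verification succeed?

g^s mod p:
328^2 = 107584 ≡ 288
328^4 ≡ 288^2 = 82944 ≡ 77
328^8 ≡ 77^2 = 5929 ≡ 181
328^16 ≡ 181^2 = 32761 ≡ 189
328^32 ≡ 189^2 = 35721 ≡ 275
328^64 ≡ 275^2 = 75625 ≡ 422
328^128 ≡ 422^2 = 178084 ≡ 375
183 = 128 + 32 + 16 + 4 + 2 + 1, so 328^183 ≡ 375·275·189·77·288·328 ≡ 62 (mod 479)
R · y^e mod p:
267^2 = 71289 ≡ 397
267^4 ≡ 397^2 = 157609 ≡ 18
267^8 ≡ 18^2 = 324
267^16 ≡ 324^2 = 104976 ≡ 75
267^32 ≡ 75^2 = 5625 ≡ 356
267^64 ≡ 356^2 = 126736 ≡ 280
267^128 ≡ 280^2 = 78400 ≡ 323
181 = 128 + 32 + 16 + 4 + 1, so 267^181 ≡ 323·356·75·18·267 ≡ 70 (mod 479)
316·70 = 22120 ≡ 86 (mod 479)
62 ≠ 86; the check fails.

fails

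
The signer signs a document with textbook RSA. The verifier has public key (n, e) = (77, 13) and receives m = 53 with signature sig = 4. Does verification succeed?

passes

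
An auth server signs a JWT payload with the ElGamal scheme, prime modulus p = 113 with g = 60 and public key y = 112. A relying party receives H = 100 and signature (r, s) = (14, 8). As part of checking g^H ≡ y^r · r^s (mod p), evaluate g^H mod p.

16

60^2 = 3600 ≡ 97
60^4 ≡ 97^2 = 9409 ≡ 30
60^8 ≡ 30^2 = 900 ≡ 109
60^16 ≡ 109^2 = 11881 ≡ 16
60^32 ≡ 16^2 = 256 ≡ 30
60^64 ≡ 30^2 = 900 ≡ 109
100 = 64 + 32 + 4, so 60^100 ≡ 109·30·30 ≡ 16 (mod 113)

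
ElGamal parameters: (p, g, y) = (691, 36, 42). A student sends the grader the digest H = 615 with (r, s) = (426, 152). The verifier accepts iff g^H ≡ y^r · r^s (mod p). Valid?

no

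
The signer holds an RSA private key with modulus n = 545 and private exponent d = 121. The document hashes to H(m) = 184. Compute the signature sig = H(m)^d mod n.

214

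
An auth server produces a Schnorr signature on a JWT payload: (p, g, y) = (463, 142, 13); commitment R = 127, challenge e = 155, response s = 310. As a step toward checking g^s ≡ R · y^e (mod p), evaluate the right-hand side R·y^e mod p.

409

13^2 = 169
13^4 ≡ 169^2 = 28561 ≡ 318
13^8 ≡ 318^2 = 101124 ≡ 190
13^16 ≡ 190^2 = 36100 ≡ 449
13^32 ≡ 449^2 = 201601 ≡ 196
13^64 ≡ 196^2 = 38416 ≡ 450
13^128 ≡ 450^2 = 202500 ≡ 169
155 = 128 + 16 + 8 + 2 + 1, so 13^155 ≡ 169·449·190·169·13 ≡ 273 (mod 463)
R · y^e ≡ 127·273 = 34671 ≡ 409 (mod 463)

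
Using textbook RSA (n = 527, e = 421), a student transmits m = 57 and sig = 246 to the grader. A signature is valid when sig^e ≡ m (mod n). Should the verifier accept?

reject

Squares mod 527: sig^1≡246, sig^2≡438, sig^4≡16, sig^8≡256, sig^16≡188, sig^32≡35, sig^64≡171, sig^128≡256, sig^256≡188
421 = 256 + 128 + 32 + 4 + 1, so sig^421 ≡ 188·256·35·16·246 ≡ 60 (mod 527)
The recovered value 60 does not match the digest 57.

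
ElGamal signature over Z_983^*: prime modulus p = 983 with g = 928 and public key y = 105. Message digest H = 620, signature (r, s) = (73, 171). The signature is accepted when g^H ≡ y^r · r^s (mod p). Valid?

yes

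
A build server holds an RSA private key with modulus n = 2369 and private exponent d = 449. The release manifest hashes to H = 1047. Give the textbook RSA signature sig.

H^2 ≡ 1047^2 = 1096209 ≡ 1731
H^4 ≡ 1731^2 = 2996361 ≡ 1945
H^8 ≡ 1945^2 = 3783025 ≡ 2101
H^16 ≡ 2101^2 = 4414201 ≡ 754
H^32 ≡ 754^2 = 568516 ≡ 2325
H^64 ≡ 2325^2 = 5405625 ≡ 1936
H^128 ≡ 1936^2 = 3748096 ≡ 338
H^256 ≡ 338^2 = 114244 ≡ 532
449 = 256 + 128 + 64 + 1, so H^449 ≡ 532·338·1936·1047 ≡ 2189 (mod 2369)

2189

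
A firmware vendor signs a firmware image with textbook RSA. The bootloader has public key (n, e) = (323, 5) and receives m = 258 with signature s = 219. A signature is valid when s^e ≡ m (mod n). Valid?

s^2 ≡ 219^2 = 47961 ≡ 157
s^4 ≡ 157^2 = 24649 ≡ 101
5 = 4 + 1, so s^5 ≡ 101·219 ≡ 155 (mod 323)
The recovered value 155 does not match the digest 258.

no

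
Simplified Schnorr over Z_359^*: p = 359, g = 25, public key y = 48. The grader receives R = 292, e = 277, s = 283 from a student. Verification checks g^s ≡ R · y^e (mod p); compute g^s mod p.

27

Squares mod 359: 25^1≡25, 25^2≡266, 25^4≡33, 25^8≡12, 25^16≡144, 25^32≡273, 25^64≡216, 25^128≡345, 25^256≡196
283 = 256 + 16 + 8 + 2 + 1, so 25^283 ≡ 196·144·12·266·25 ≡ 27 (mod 359)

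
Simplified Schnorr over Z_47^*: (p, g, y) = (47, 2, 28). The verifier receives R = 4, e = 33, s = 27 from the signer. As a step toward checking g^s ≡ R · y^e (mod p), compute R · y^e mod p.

Squares mod 47: 28^1≡28, 28^2≡32, 28^4≡37, 28^8≡6, 28^16≡36, 28^32≡27
33 = 32 + 1, so 28^33 ≡ 27·28 ≡ 4 (mod 47)
R · y^e ≡ 4·4 = 16 ≡ 16 (mod 47)

16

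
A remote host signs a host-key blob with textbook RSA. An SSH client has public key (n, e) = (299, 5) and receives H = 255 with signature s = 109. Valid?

no

s^2 ≡ 109^2 = 11881 ≡ 220
s^4 ≡ 220^2 = 48400 ≡ 261
5 = 4 + 1, so s^5 ≡ 261·109 ≡ 44 (mod 299)
44 ≠ 255, so verification fails.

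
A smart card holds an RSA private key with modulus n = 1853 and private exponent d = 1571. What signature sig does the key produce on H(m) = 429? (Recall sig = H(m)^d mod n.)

(H(m))^1571 mod 1853 = 1832

1832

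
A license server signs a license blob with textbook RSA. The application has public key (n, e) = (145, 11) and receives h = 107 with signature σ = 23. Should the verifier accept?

accept

σ^11 mod 145 = 107
σ^11 mod 145 = 107 matches h.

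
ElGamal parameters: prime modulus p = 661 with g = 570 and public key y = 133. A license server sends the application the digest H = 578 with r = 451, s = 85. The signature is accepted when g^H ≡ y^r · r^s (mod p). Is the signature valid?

Left side g^H mod p:
570^2 = 324900 ≡ 349
570^4 ≡ 349^2 = 121801 ≡ 177
570^8 ≡ 177^2 = 31329 ≡ 262
570^16 ≡ 262^2 = 68644 ≡ 561
570^32 ≡ 561^2 = 314721 ≡ 85
570^64 ≡ 85^2 = 7225 ≡ 615
570^128 ≡ 615^2 = 378225 ≡ 133
570^256 ≡ 133^2 = 17689 ≡ 503
570^512 ≡ 503^2 = 253009 ≡ 507
578 = 512 + 64 + 2, so 570^578 ≡ 507·615·349 ≡ 176 (mod 661)
Right side y^r · r^s mod p:
133^2 = 17689 ≡ 503
133^4 ≡ 503^2 = 253009 ≡ 507
133^8 ≡ 507^2 = 257049 ≡ 581
133^16 ≡ 581^2 = 337561 ≡ 451
133^32 ≡ 451^2 = 203401 ≡ 474
133^64 ≡ 474^2 = 224676 ≡ 597
133^128 ≡ 597^2 = 356409 ≡ 130
133^256 ≡ 130^2 = 16900 ≡ 375
451 = 256 + 128 + 64 + 2 + 1, so 133^451 ≡ 375·130·597·503·133 ≡ 197 (mod 661)
451^2 = 203401 ≡ 474
451^4 ≡ 474^2 = 224676 ≡ 597
451^8 ≡ 597^2 = 356409 ≡ 130
451^16 ≡ 130^2 = 16900 ≡ 375
451^32 ≡ 375^2 = 140625 ≡ 493
451^64 ≡ 493^2 = 243049 ≡ 462
85 = 64 + 16 + 4 + 1, so 451^85 ≡ 462·375·597·451 ≡ 418 (mod 661)
197·418 = 82346 ≡ 382 (mod 661)
176 ≠ 382, so verification fails.

invalid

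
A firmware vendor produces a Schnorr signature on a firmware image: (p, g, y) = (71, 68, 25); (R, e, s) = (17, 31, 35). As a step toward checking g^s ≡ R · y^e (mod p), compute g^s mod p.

70

Squares mod 71: 68^1≡68, 68^2≡9, 68^4≡10, 68^8≡29, 68^16≡60, 68^32≡50
35 = 32 + 2 + 1, so 68^35 ≡ 50·9·68 ≡ 70 (mod 71)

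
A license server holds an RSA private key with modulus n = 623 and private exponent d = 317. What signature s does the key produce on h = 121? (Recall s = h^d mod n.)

h^2 ≡ 121^2 = 14641 ≡ 312
h^4 ≡ 312^2 = 97344 ≡ 156
h^8 ≡ 156^2 = 24336 ≡ 39
h^16 ≡ 39^2 = 1521 ≡ 275
h^32 ≡ 275^2 = 75625 ≡ 242
h^64 ≡ 242^2 = 58564 ≡ 2
h^128 ≡ 2^2 = 4
h^256 ≡ 4^2 = 16
317 = 256 + 32 + 16 + 8 + 4 + 1, so h^317 ≡ 16·242·275·39·156·121 ≡ 536 (mod 623)

536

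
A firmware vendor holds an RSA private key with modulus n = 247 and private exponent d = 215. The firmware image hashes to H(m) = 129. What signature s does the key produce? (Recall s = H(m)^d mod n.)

90

(H(m))^215 mod 247 = 90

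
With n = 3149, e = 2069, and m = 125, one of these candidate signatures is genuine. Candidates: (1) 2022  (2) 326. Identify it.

2

Candidate 1: 2022^2 = 4088484 ≡ 1082; 2022^4 ≡ 1082^2 = 1170724 ≡ 2445; 2022^8 ≡ 2445^2 = 5978025 ≡ 1223; 2022^16 ≡ 1223^2 = 1495729 ≡ 3103; 2022^32 ≡ 3103^2 = 9628609 ≡ 2116; 2022^64 ≡ 2116^2 = 4477456 ≡ 2727; 2022^128 ≡ 2727^2 = 7436529 ≡ 1740; 2022^256 ≡ 1740^2 = 3027600 ≡ 1411; 2022^512 ≡ 1411^2 = 1990921 ≡ 753; 2022^1024 ≡ 753^2 = 567009 ≡ 189; 2022^2048 ≡ 189^2 = 35721 ≡ 1082; 2069 = 2048 + 16 + 4 + 1, so 2022^2069 ≡ 1082·3103·2445·2022 ≡ 2492 (mod 3149)
Candidate 2: 326^2 = 106276 ≡ 2359; 326^4 ≡ 2359^2 = 5564881 ≡ 598; 326^8 ≡ 598^2 = 357604 ≡ 1767; 326^16 ≡ 1767^2 = 3122289 ≡ 1630; 326^32 ≡ 1630^2 = 2656900 ≡ 2293; 326^64 ≡ 2293^2 = 5257849 ≡ 2168; 326^128 ≡ 2168^2 = 4700224 ≡ 1916; 326^256 ≡ 1916^2 = 3671056 ≡ 2471; 326^512 ≡ 2471^2 = 6105841 ≡ 3079; 326^1024 ≡ 3079^2 = 9480241 ≡ 1751; 326^2048 ≡ 1751^2 = 3066001 ≡ 2024; 2069 = 2048 + 16 + 4 + 1, so 326^2069 ≡ 2024·1630·598·326 ≡ 125 (mod 3149)
  → matches m = 125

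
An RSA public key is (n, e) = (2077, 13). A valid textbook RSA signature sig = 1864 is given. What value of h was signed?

839

sig^2 ≡ 1864^2 = 3474496 ≡ 1752
sig^4 ≡ 1752^2 = 3069504 ≡ 1775
sig^8 ≡ 1775^2 = 3150625 ≡ 1893
13 = 8 + 4 + 1, so sig^13 ≡ 1893·1775·1864 ≡ 839 (mod 2077)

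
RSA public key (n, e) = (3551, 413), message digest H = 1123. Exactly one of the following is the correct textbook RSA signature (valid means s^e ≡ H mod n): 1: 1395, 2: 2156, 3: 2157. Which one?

2

Candidate 1: 1395^413 mod 3551 = 2428
Candidate 2: 2156^413 mod 3551 = 1123
  → matches H = 1123
Candidate 3: 2157^413 mod 3551 = 2021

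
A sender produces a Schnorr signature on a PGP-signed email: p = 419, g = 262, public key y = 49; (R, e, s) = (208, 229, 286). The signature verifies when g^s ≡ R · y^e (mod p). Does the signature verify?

verifies

g^s mod p:
262^2 = 68644 ≡ 347
262^4 ≡ 347^2 = 120409 ≡ 156
262^8 ≡ 156^2 = 24336 ≡ 34
262^16 ≡ 34^2 = 1156 ≡ 318
262^32 ≡ 318^2 = 101124 ≡ 145
262^64 ≡ 145^2 = 21025 ≡ 75
262^128 ≡ 75^2 = 5625 ≡ 178
262^256 ≡ 178^2 = 31684 ≡ 259
286 = 256 + 16 + 8 + 4 + 2, so 262^286 ≡ 259·318·34·156·347 ≡ 136 (mod 419)
R · y^e mod p:
49^2 = 2401 ≡ 306
49^4 ≡ 306^2 = 93636 ≡ 199
49^8 ≡ 199^2 = 39601 ≡ 215
49^16 ≡ 215^2 = 46225 ≡ 135
49^32 ≡ 135^2 = 18225 ≡ 208
49^64 ≡ 208^2 = 43264 ≡ 107
49^128 ≡ 107^2 = 11449 ≡ 136
229 = 128 + 64 + 32 + 4 + 1, so 49^229 ≡ 136·107·208·199·49 ≡ 49 (mod 419)
208·49 = 10192 ≡ 136 (mod 419)
136 ≡ 136 (mod 419); signature holds.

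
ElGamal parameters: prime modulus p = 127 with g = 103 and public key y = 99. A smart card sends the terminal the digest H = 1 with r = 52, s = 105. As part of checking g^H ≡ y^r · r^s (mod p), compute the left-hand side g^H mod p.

103

103^1 mod 127 = 103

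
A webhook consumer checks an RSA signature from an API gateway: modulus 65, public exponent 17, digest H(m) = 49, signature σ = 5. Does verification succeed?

fails

σ^2 ≡ 5^2 = 25
σ^4 ≡ 25^2 = 625 ≡ 40
σ^8 ≡ 40^2 = 1600 ≡ 40
σ^16 ≡ 40^2 = 1600 ≡ 40
17 = 16 + 1, so σ^17 ≡ 40·5 ≡ 5 (mod 65)
σ^17 mod 65 = 5, but H(m) = 49.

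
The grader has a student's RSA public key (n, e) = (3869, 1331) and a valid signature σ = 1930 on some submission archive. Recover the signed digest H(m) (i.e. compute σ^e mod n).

σ^2 ≡ 1930^2 = 3724900 ≡ 2922
σ^4 ≡ 2922^2 = 8538084 ≡ 3070
σ^8 ≡ 3070^2 = 9424900 ≡ 16
σ^16 ≡ 16^2 = 256
σ^32 ≡ 256^2 = 65536 ≡ 3632
σ^64 ≡ 3632^2 = 13191424 ≡ 2003
σ^128 ≡ 2003^2 = 4012009 ≡ 3725
σ^256 ≡ 3725^2 = 13875625 ≡ 1391
σ^512 ≡ 1391^2 = 1934881 ≡ 381
σ^1024 ≡ 381^2 = 145161 ≡ 2008
1331 = 1024 + 256 + 32 + 16 + 2 + 1, so σ^1331 ≡ 2008·1391·3632·256·2922·1930 ≡ 3374 (mod 3869)

3374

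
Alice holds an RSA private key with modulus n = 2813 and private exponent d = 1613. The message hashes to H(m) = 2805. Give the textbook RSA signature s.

2310

(H(m))^1613 mod 2813 = 2310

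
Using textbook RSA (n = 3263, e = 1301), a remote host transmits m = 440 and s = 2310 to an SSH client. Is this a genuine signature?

forged

Squares mod 3263: s^1≡2310, s^2≡1095, s^4≡1504, s^8≡757, s^16≡2024, s^32≡1511, s^64≡2284, s^128≡2382, s^256≡2830, s^512≡1498, s^1024≡2323
1301 = 1024 + 256 + 16 + 4 + 1, so s^1301 ≡ 2323·2830·2024·1504·2310 ≡ 302 (mod 3263)
302 ≠ 440, so verification fails.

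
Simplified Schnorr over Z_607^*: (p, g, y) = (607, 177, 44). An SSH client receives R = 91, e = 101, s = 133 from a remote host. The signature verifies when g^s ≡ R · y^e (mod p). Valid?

g^s mod p:
177^2 = 31329 ≡ 372
177^4 ≡ 372^2 = 138384 ≡ 595
177^8 ≡ 595^2 = 354025 ≡ 144
177^16 ≡ 144^2 = 20736 ≡ 98
177^32 ≡ 98^2 = 9604 ≡ 499
177^64 ≡ 499^2 = 249001 ≡ 131
177^128 ≡ 131^2 = 17161 ≡ 165
133 = 128 + 4 + 1, so 177^133 ≡ 165·595·177 ≡ 386 (mod 607)
R · y^e mod p:
44^2 = 1936 ≡ 115
44^4 ≡ 115^2 = 13225 ≡ 478
44^8 ≡ 478^2 = 228484 ≡ 252
44^16 ≡ 252^2 = 63504 ≡ 376
44^32 ≡ 376^2 = 141376 ≡ 552
44^64 ≡ 552^2 = 304704 ≡ 597
101 = 64 + 32 + 4 + 1, so 44^101 ≡ 597·552·478·44 ≡ 1 (mod 607)
91·1 = 91 ≡ 91 (mod 607)
386 ≠ 91; the check fails.

no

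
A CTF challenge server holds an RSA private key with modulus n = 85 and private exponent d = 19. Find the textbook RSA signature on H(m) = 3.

(H(m))^2 ≡ 3^2 = 9
(H(m))^4 ≡ 9^2 = 81
(H(m))^8 ≡ 81^2 = 6561 ≡ 16
(H(m))^16 ≡ 16^2 = 256 ≡ 1
19 = 16 + 2 + 1, so (H(m))^19 ≡ 1·9·3 ≡ 27 (mod 85)

27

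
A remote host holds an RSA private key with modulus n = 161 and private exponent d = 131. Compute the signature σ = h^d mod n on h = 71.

127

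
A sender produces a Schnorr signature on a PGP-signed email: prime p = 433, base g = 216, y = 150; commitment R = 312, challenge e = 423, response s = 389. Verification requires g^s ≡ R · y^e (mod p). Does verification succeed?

fails

g^s mod p:
216^2 = 46656 ≡ 325
216^4 ≡ 325^2 = 105625 ≡ 406
216^8 ≡ 406^2 = 164836 ≡ 296
216^16 ≡ 296^2 = 87616 ≡ 150
216^32 ≡ 150^2 = 22500 ≡ 417
216^64 ≡ 417^2 = 173889 ≡ 256
216^128 ≡ 256^2 = 65536 ≡ 153
216^256 ≡ 153^2 = 23409 ≡ 27
389 = 256 + 128 + 4 + 1, so 216^389 ≡ 27·153·406·216 ≡ 128 (mod 433)
R · y^e mod p:
150^2 = 22500 ≡ 417
150^4 ≡ 417^2 = 173889 ≡ 256
150^8 ≡ 256^2 = 65536 ≡ 153
150^16 ≡ 153^2 = 23409 ≡ 27
150^32 ≡ 27^2 = 729 ≡ 296
150^64 ≡ 296^2 = 87616 ≡ 150
150^128 ≡ 150^2 = 22500 ≡ 417
150^256 ≡ 417^2 = 173889 ≡ 256
423 = 256 + 128 + 32 + 4 + 2 + 1, so 150^423 ≡ 256·417·296·256·417·150 ≡ 1 (mod 433)
312·1 = 312 ≡ 312 (mod 433)
128 ≠ 312; the check fails.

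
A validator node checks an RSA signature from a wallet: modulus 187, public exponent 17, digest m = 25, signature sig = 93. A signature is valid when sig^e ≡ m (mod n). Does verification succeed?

passes

sig^17 mod 187 = 25
sig^17 mod 187 = 25 matches m.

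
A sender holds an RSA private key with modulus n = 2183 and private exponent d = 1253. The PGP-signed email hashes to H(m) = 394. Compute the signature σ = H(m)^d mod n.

(H(m))^2 ≡ 394^2 = 155236 ≡ 243
(H(m))^4 ≡ 243^2 = 59049 ≡ 108
(H(m))^8 ≡ 108^2 = 11664 ≡ 749
(H(m))^16 ≡ 749^2 = 561001 ≡ 2153
(H(m))^32 ≡ 2153^2 = 4635409 ≡ 900
(H(m))^64 ≡ 900^2 = 810000 ≡ 107
(H(m))^128 ≡ 107^2 = 11449 ≡ 534
(H(m))^256 ≡ 534^2 = 285156 ≡ 1366
(H(m))^512 ≡ 1366^2 = 1865956 ≡ 1674
(H(m))^1024 ≡ 1674^2 = 2802276 ≡ 1487
1253 = 1024 + 128 + 64 + 32 + 4 + 1, so (H(m))^1253 ≡ 1487·534·107·900·108·394 ≡ 1014 (mod 2183)

1014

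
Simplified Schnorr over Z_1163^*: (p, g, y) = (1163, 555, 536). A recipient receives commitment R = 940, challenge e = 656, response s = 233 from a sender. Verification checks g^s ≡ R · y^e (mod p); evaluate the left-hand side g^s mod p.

624

555^2 = 308025 ≡ 993
555^4 ≡ 993^2 = 986049 ≡ 988
555^8 ≡ 988^2 = 976144 ≡ 387
555^16 ≡ 387^2 = 149769 ≡ 905
555^32 ≡ 905^2 = 819025 ≡ 273
555^64 ≡ 273^2 = 74529 ≡ 97
555^128 ≡ 97^2 = 9409 ≡ 105
233 = 128 + 64 + 32 + 8 + 1, so 555^233 ≡ 105·97·273·387·555 ≡ 624 (mod 1163)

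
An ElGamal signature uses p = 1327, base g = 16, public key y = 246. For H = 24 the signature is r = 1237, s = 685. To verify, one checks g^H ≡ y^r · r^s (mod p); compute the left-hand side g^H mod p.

16^24 mod 1327 = 195

195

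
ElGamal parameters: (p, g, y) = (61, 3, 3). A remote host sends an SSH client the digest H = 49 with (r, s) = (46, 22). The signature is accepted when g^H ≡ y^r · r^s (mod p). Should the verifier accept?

reject

Left side g^H mod p:
Squares mod 61: 3^1≡3, 3^2≡9, 3^4≡20, 3^8≡34, 3^16≡58, 3^32≡9
49 = 32 + 16 + 1, so 3^49 ≡ 9·58·3 ≡ 41 (mod 61)
Right side y^r · r^s mod p:
Squares mod 61: 3^1≡3, 3^2≡9, 3^4≡20, 3^8≡34, 3^16≡58, 3^32≡9
46 = 32 + 8 + 4 + 2, so 3^46 ≡ 9·34·20·9 ≡ 58 (mod 61)
Squares mod 61: 46^1≡46, 46^2≡42, 46^4≡56, 46^8≡25, 46^16≡15
22 = 16 + 4 + 2, so 46^22 ≡ 15·56·42 ≡ 22 (mod 61)
58·22 = 1276 ≡ 56 (mod 61)
41 ≠ 56, so verification fails.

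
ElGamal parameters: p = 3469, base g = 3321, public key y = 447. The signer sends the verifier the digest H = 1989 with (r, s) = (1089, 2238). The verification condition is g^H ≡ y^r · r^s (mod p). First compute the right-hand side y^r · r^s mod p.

728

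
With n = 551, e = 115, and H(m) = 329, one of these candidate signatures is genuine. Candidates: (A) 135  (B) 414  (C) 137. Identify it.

Candidate A: Squares mod 551: 135^1≡135, 135^2≡42, 135^4≡111, 135^8≡199, 135^16≡480, 135^32≡82, 135^64≡112; 115 = 64 + 32 + 16 + 2 + 1, so 135^115 ≡ 112·82·480·42·135 ≡ 508 (mod 551)
Candidate B: Squares mod 551: 414^1≡414, 414^2≡35, 414^4≡123, 414^8≡252, 414^16≡139, 414^32≡36, 414^64≡194; 115 = 64 + 32 + 16 + 2 + 1, so 414^115 ≡ 194·36·139·35·414 ≡ 222 (mod 551)
Candidate C: Squares mod 551: 137^1≡137, 137^2≡35, 137^4≡123, 137^8≡252, 137^16≡139, 137^32≡36, 137^64≡194; 115 = 64 + 32 + 16 + 2 + 1, so 137^115 ≡ 194·36·139·35·137 ≡ 329 (mod 551)
  → matches H(m) = 329

C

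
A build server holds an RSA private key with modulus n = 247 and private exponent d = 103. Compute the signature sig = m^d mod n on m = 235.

m^2 ≡ 235^2 = 55225 ≡ 144
m^4 ≡ 144^2 = 20736 ≡ 235
m^8 ≡ 235^2 = 55225 ≡ 144
m^16 ≡ 144^2 = 20736 ≡ 235
m^32 ≡ 235^2 = 55225 ≡ 144
m^64 ≡ 144^2 = 20736 ≡ 235
103 = 64 + 32 + 4 + 2 + 1, so m^103 ≡ 235·144·235·144·235 ≡ 235 (mod 247)

235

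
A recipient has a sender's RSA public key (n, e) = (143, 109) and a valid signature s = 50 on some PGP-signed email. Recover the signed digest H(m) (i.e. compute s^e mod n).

s^2 ≡ 50^2 = 2500 ≡ 69
s^4 ≡ 69^2 = 4761 ≡ 42
s^8 ≡ 42^2 = 1764 ≡ 48
s^16 ≡ 48^2 = 2304 ≡ 16
s^32 ≡ 16^2 = 256 ≡ 113
s^64 ≡ 113^2 = 12769 ≡ 42
109 = 64 + 32 + 8 + 4 + 1, so s^109 ≡ 42·113·48·42·50 ≡ 24 (mod 143)

24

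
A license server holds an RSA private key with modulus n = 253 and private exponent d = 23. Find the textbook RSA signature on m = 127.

m^2 ≡ 127^2 = 16129 ≡ 190
m^4 ≡ 190^2 = 36100 ≡ 174
m^8 ≡ 174^2 = 30276 ≡ 169
m^16 ≡ 169^2 = 28561 ≡ 225
23 = 16 + 4 + 2 + 1, so m^23 ≡ 225·174·190·127 ≡ 150 (mod 253)

150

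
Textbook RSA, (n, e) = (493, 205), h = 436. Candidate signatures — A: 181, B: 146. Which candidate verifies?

B

Candidate A: 181^2 = 32761 ≡ 223; 181^4 ≡ 223^2 = 49729 ≡ 429; 181^8 ≡ 429^2 = 184041 ≡ 152; 181^16 ≡ 152^2 = 23104 ≡ 426; 181^32 ≡ 426^2 = 181476 ≡ 52; 181^64 ≡ 52^2 = 2704 ≡ 239; 181^128 ≡ 239^2 = 57121 ≡ 426; 205 = 128 + 64 + 8 + 4 + 1, so 181^205 ≡ 426·239·152·429·181 ≡ 194 (mod 493)
Candidate B: 146^2 = 21316 ≡ 117; 146^4 ≡ 117^2 = 13689 ≡ 378; 146^8 ≡ 378^2 = 142884 ≡ 407; 146^16 ≡ 407^2 = 165649 ≡ 1; 146^32 ≡ 1^2 = 1; 146^64 ≡ 1^2 = 1; 146^128 ≡ 1^2 = 1; 205 = 128 + 64 + 8 + 4 + 1, so 146^205 ≡ 1·1·407·378·146 ≡ 436 (mod 493)
  → matches h = 436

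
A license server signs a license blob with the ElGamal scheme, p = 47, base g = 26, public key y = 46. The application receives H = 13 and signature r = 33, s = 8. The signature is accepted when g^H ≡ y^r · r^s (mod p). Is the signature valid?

valid

Left side g^H mod p:
26^2 = 676 ≡ 18
26^4 ≡ 18^2 = 324 ≡ 42
26^8 ≡ 42^2 = 1764 ≡ 25
13 = 8 + 4 + 1, so 26^13 ≡ 25·42·26 ≡ 40 (mod 47)
Right side y^r · r^s mod p:
46^2 = 2116 ≡ 1
46^4 ≡ 1^2 = 1
46^8 ≡ 1^2 = 1
46^16 ≡ 1^2 = 1
46^32 ≡ 1^2 = 1
33 = 32 + 1, so 46^33 ≡ 1·46 ≡ 46 (mod 47)
33^2 = 1089 ≡ 8
33^4 ≡ 8^2 = 64 ≡ 17
33^8 ≡ 17^2 = 289 ≡ 7
46·7 = 322 ≡ 40 (mod 47)
40 ≡ 40 (mod 47), so the signature is genuine.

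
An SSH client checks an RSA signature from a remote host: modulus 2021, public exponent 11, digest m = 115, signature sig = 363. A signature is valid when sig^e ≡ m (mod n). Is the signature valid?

sig^2 ≡ 363^2 = 131769 ≡ 404
sig^4 ≡ 404^2 = 163216 ≡ 1536
sig^8 ≡ 1536^2 = 2359296 ≡ 789
11 = 8 + 2 + 1, so sig^11 ≡ 789·404·363 ≡ 115 (mod 2021)
sig^11 mod 2021 = 115 matches m.

valid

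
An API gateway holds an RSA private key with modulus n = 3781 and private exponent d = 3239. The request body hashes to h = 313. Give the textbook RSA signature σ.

1518

h^3239 mod 3781 = 1518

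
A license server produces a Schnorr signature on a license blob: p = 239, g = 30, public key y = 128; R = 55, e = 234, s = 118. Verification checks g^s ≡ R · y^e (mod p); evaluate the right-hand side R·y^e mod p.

8

128^2 = 16384 ≡ 132
128^4 ≡ 132^2 = 17424 ≡ 216
128^8 ≡ 216^2 = 46656 ≡ 51
128^16 ≡ 51^2 = 2601 ≡ 211
128^32 ≡ 211^2 = 44521 ≡ 67
128^64 ≡ 67^2 = 4489 ≡ 187
128^128 ≡ 187^2 = 34969 ≡ 75
234 = 128 + 64 + 32 + 8 + 2, so 128^234 ≡ 75·187·67·51·132 ≡ 187 (mod 239)
R · y^e ≡ 55·187 = 10285 ≡ 8 (mod 239)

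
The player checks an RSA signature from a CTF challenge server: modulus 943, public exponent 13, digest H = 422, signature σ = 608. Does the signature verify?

σ^13 mod 943 = 521
521 ≠ 422, so verification fails.

does not verify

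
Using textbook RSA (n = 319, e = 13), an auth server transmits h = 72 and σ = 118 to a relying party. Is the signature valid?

valid

Squares mod 319: σ^1≡118, σ^2≡207, σ^4≡103, σ^8≡82
13 = 8 + 4 + 1, so σ^13 ≡ 82·103·118 ≡ 72 (mod 319)
Since 72 equals the digest 72, verification succeeds.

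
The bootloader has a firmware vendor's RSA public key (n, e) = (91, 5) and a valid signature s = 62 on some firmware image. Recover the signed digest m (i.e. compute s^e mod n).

s^2 ≡ 62^2 = 3844 ≡ 22
s^4 ≡ 22^2 = 484 ≡ 29
5 = 4 + 1, so s^5 ≡ 29·62 ≡ 69 (mod 91)

69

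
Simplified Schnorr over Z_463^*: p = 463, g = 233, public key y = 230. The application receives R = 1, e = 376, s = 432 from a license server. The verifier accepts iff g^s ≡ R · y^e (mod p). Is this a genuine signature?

genuine

g^s mod p:
233^432 mod 463 = 412
R · y^e mod p:
230^376 mod 463 = 412
1·412 = 412 ≡ 412 (mod 463)
412 ≡ 412 (mod 463); signature holds.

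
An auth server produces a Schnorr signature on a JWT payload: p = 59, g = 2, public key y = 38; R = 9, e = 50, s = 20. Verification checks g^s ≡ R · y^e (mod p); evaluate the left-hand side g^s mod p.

Squares mod 59: 2^1≡2, 2^2≡4, 2^4≡16, 2^8≡20, 2^16≡46
20 = 16 + 4, so 2^20 ≡ 46·16 ≡ 28 (mod 59)

28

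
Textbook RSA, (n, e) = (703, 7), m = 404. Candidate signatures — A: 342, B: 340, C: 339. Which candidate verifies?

B

Candidate A: 342^7 mod 703 = 608
Candidate B: 340^7 mod 703 = 404
  → matches m = 404
Candidate C: 339^7 mod 703 = 549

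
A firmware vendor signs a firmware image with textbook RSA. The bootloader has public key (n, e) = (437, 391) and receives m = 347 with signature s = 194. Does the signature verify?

s^2 ≡ 194^2 = 37636 ≡ 54
s^4 ≡ 54^2 = 2916 ≡ 294
s^8 ≡ 294^2 = 86436 ≡ 347
s^16 ≡ 347^2 = 120409 ≡ 234
s^32 ≡ 234^2 = 54756 ≡ 131
s^64 ≡ 131^2 = 17161 ≡ 118
s^128 ≡ 118^2 = 13924 ≡ 377
s^256 ≡ 377^2 = 142129 ≡ 104
391 = 256 + 128 + 4 + 2 + 1, so s^391 ≡ 104·377·294·54·194 ≡ 408 (mod 437)
408 ≠ 347, so verification fails.

does not verify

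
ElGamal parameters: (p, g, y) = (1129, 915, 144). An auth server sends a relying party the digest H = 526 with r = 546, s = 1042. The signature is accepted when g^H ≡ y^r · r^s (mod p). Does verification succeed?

passes

Left side g^H mod p:
Squares mod 1129: 915^1≡915, 915^2≡636, 915^4≡314, 915^8≡373, 915^16≡262, 915^32≡904, 915^64≡949, 915^128≡788, 915^256≡1123, 915^512≡36
526 = 512 + 8 + 4 + 2, so 915^526 ≡ 36·373·314·636 ≡ 803 (mod 1129)
Right side y^r · r^s mod p:
Squares mod 1129: 144^1≡144, 144^2≡414, 144^4≡917, 144^8≡913, 144^16≡367, 144^32≡338, 144^64≡215, 144^128≡1065, 144^256≡709, 144^512≡276
546 = 512 + 32 + 2, so 144^546 ≡ 276·338·414 ≡ 400 (mod 1129)
Squares mod 1129: 546^1≡546, 546^2≡60, 546^4≡213, 546^8≡209, 546^16≡779, 546^32≡568, 546^64≡859, 546^128≡644, 546^256≡393, 546^512≡905, 546^1024≡500
1042 = 1024 + 16 + 2, so 546^1042 ≡ 500·779·60 ≡ 829 (mod 1129)
400·829 = 331600 ≡ 803 (mod 1129)
803 ≡ 803 (mod 1129), so the signature is genuine.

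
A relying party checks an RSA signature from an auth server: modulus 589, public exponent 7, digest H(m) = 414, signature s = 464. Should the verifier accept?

reject

s^7 mod 589 = 464
s^7 mod 589 = 464, but H(m) = 414.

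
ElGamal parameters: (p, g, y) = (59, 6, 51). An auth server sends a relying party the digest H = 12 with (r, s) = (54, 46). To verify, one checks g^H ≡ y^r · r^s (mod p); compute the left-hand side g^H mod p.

51

Squares mod 59: 6^1≡6, 6^2≡36, 6^4≡57, 6^8≡4
12 = 8 + 4, so 6^12 ≡ 4·57 ≡ 51 (mod 59)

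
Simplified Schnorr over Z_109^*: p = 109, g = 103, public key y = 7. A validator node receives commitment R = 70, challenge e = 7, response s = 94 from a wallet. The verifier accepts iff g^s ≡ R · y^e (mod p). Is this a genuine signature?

g^s mod p:
103^2 = 10609 ≡ 36
103^4 ≡ 36^2 = 1296 ≡ 97
103^8 ≡ 97^2 = 9409 ≡ 35
103^16 ≡ 35^2 = 1225 ≡ 26
103^32 ≡ 26^2 = 676 ≡ 22
103^64 ≡ 22^2 = 484 ≡ 48
94 = 64 + 16 + 8 + 4 + 2, so 103^94 ≡ 48·26·35·97·36 ≡ 102 (mod 109)
R · y^e mod p:
7^2 = 49
7^4 ≡ 49^2 = 2401 ≡ 3
7 = 4 + 2 + 1, so 7^7 ≡ 3·49·7 ≡ 48 (mod 109)
70·48 = 3360 ≡ 90 (mod 109)
102 ≠ 90; the check fails.

forged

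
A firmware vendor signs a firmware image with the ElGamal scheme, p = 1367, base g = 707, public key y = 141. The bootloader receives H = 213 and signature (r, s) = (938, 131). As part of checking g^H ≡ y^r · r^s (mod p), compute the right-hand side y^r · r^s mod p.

141^2 = 19881 ≡ 743
141^4 ≡ 743^2 = 552049 ≡ 1148
141^8 ≡ 1148^2 = 1317904 ≡ 116
141^16 ≡ 116^2 = 13456 ≡ 1153
141^32 ≡ 1153^2 = 1329409 ≡ 685
141^64 ≡ 685^2 = 469225 ≡ 344
141^128 ≡ 344^2 = 118336 ≡ 774
141^256 ≡ 774^2 = 599076 ≡ 330
141^512 ≡ 330^2 = 108900 ≡ 907
938 = 512 + 256 + 128 + 32 + 8 + 2, so 141^938 ≡ 907·330·774·685·116·743 ≡ 114 (mod 1367)
938^2 = 879844 ≡ 863
938^4 ≡ 863^2 = 744769 ≡ 1121
938^8 ≡ 1121^2 = 1256641 ≡ 368
938^16 ≡ 368^2 = 135424 ≡ 91
938^32 ≡ 91^2 = 8281 ≡ 79
938^64 ≡ 79^2 = 6241 ≡ 773
938^128 ≡ 773^2 = 597529 ≡ 150
131 = 128 + 2 + 1, so 938^131 ≡ 150·863·938 ≡ 325 (mod 1367)
y^r · r^s ≡ 114·325 = 37050 ≡ 141 (mod 1367)

141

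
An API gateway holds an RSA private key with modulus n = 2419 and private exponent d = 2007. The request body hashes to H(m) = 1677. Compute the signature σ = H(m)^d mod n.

Squares mod 2419: (H(m))^1≡1677, (H(m))^2≡1451, (H(m))^4≡871, (H(m))^8≡1494, (H(m))^16≡1718, (H(m))^32≡344, (H(m))^64≡2224, (H(m))^128≡1740, (H(m))^256≡1431, (H(m))^512≡1287, (H(m))^1024≡1773
2007 = 1024 + 512 + 256 + 128 + 64 + 16 + 4 + 2 + 1, so (H(m))^2007 ≡ 1773·1287·1431·1740·2224·1718·871·1451·1677 ≡ 631 (mod 2419)

631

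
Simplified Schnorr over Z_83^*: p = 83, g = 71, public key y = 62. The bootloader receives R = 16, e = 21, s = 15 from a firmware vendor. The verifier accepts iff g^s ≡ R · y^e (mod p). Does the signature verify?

g^s mod p:
71^15 mod 83 = 8
R · y^e mod p:
62^21 mod 83 = 42
16·42 = 672 ≡ 8 (mod 83)
8 ≡ 8 (mod 83); signature holds.

verifies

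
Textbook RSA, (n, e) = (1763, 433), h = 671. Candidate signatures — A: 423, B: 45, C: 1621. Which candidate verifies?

C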